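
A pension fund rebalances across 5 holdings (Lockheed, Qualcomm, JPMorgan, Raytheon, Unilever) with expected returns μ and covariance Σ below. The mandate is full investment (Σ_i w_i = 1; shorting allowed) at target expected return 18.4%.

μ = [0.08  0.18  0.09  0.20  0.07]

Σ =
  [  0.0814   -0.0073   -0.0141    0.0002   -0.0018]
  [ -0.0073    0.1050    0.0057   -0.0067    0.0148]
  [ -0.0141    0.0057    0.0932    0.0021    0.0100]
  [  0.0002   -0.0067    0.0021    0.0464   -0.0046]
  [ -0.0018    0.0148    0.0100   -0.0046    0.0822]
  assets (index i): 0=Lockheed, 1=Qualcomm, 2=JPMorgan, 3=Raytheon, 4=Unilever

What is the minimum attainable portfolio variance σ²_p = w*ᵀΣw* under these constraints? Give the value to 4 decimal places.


0.0246

u=Σ⁻¹μ = [1.3123  1.9570  0.8675  4.6155  0.6807]
v=Σ⁻¹𝟙 = [15.2208  9.9892  10.7428  23.5039  10.7086]
a=μᵀu=1.506063  b=𝟙ᵀu=9.432962  c=𝟙ᵀv=70.165323  D=ac−b²=16.692639
λ₁=(c·0.184−b)/D = (70.165323·0.184−9.432962)/16.692639 = 0.208323
λ₂=(a−b·0.184)/D = (1.506063−9.432962·0.184)/16.692639 = -0.013755
w* = 0.208323·u + -0.013755·v:
  w_0 = 0.208323·1.3123 + -0.013755·15.2208 = 0.0640  (Lockheed)
  w_1 = 0.208323·1.9570 + -0.013755·9.9892 = 0.2703  (Qualcomm)
  w_2 = 0.208323·0.8675 + -0.013755·10.7428 = 0.0330  (JPMorgan)
  w_3 = 0.208323·4.6155 + -0.013755·23.5039 = 0.6382  (Raytheon)
  w_4 = 0.208323·0.6807 + -0.013755·10.7086 = -0.0055  (Unilever)
Σw_i=1.0000  μᵀw=0.1840
σ²=wᵀΣw=λ₁·μ_p+λ₂ = 0.208323·0.184 + -0.013755 = 0.024577 ≈ 0.0246


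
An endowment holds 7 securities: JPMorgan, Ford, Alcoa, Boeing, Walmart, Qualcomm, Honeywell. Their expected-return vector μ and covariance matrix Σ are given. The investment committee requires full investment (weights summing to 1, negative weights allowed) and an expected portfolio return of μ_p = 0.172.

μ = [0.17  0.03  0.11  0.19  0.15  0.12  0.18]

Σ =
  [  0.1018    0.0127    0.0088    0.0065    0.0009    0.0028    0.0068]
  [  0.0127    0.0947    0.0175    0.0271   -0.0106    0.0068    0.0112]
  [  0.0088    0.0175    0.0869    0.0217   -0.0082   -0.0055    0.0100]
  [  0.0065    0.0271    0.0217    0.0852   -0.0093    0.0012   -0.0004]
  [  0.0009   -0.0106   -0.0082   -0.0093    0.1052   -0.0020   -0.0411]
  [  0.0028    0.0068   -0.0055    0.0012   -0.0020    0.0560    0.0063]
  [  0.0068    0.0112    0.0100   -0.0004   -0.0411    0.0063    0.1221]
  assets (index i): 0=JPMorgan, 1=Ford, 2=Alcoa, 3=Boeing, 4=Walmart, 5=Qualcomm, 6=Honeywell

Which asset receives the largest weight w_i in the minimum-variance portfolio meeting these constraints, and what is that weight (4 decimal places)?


p=Σ⁻¹μ = [1.3260  -0.8317  0.8067  2.4408  2.4885  2.0514  2.1504]
q=Σ⁻¹𝟙 = [6.5256  4.7030  8.9432  9.0410  16.1375  16.9552  11.2495]
a=μᵀp=1.759475  b=𝟙ᵀp=10.432156  c=𝟙ᵀq=73.555058  D=ac−b²=20.588411
λ₁=(c·0.172−b)/D = (73.555058·0.172−10.432156)/20.588411 = 0.107794
λ₂=(a−b·0.172)/D = (1.759475−10.432156·0.172)/20.588411 = -0.001693
w* = 0.107794·p + -0.001693·q:
  w_0 = 0.107794·1.3260 + -0.001693·6.5256 = 0.1319  (JPMorgan)
  w_1 = 0.107794·-0.8317 + -0.001693·4.7030 = -0.0976  (Ford)
  w_2 = 0.107794·0.8067 + -0.001693·8.9432 = 0.0718  (Alcoa)
  w_3 = 0.107794·2.4408 + -0.001693·9.0410 = 0.2478  (Boeing)
  w_4 = 0.107794·2.4885 + -0.001693·16.1375 = 0.2409  (Walmart)
  w_5 = 0.107794·2.0514 + -0.001693·16.9552 = 0.1924  (Qualcomm)
  w_6 = 0.107794·2.1504 + -0.001693·11.2495 = 0.2128  (Honeywell)
Σw_i=1.0000  μᵀw=0.1720
σ²=wᵀΣw=λ₁·μ_p+λ₂ = 0.107794·0.172 + -0.001693 = 0.016848 ≈ 0.0168

Boeing (0.2478)


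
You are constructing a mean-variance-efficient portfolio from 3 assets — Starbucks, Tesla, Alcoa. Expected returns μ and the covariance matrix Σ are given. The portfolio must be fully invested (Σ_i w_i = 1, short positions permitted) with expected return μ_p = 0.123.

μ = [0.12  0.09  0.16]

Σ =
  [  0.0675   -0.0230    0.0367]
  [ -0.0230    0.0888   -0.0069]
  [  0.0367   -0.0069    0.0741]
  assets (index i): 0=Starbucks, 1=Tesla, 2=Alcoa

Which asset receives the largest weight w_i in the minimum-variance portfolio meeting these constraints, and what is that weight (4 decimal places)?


Tesla (0.3416)

p=Σ⁻¹μ = [1.4243  1.5063  1.5941]
q=Σ⁻¹𝟙 = [16.6218  16.0918  6.7613]
a=μᵀp=0.561537  b=𝟙ᵀp=4.524692  c=𝟙ᵀq=39.474951  D=ac−b²=1.693809
λ₁=(c·0.123−b)/D = (39.474951·0.123−4.524692)/1.693809 = 0.195257
λ₂=(a−b·0.123)/D = (0.561537−4.524692·0.123)/1.693809 = 0.002952
w* = 0.195257·p + 0.002952·q:
  w_0 = 0.195257·1.4243 + 0.002952·16.6218 = 0.3272  (Starbucks)
  w_1 = 0.195257·1.5063 + 0.002952·16.0918 = 0.3416  (Tesla)
  w_2 = 0.195257·1.5941 + 0.002952·6.7613 = 0.3312  (Alcoa)
Σw_i=1.0000  μᵀw=0.1230
σ²=wᵀΣw=λ₁·μ_p+λ₂ = 0.195257·0.123 + 0.002952 = 0.026968 ≈ 0.0270


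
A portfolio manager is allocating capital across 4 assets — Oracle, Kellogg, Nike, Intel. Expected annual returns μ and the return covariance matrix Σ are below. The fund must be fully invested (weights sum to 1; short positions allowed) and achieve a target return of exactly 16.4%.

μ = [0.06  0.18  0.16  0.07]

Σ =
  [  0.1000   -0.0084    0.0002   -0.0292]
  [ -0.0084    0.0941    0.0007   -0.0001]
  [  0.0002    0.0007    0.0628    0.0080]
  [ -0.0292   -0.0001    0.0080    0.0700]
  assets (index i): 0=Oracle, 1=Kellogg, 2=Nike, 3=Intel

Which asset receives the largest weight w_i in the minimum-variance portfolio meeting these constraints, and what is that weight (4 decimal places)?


Nike (0.5277)

x=Σ⁻¹μ = [1.1121  1.9958  2.3696  1.1960]
y=Σ⁻¹𝟙 = [16.7627  12.0461  13.2155  19.7850]
a=μᵀx=0.888825  b=𝟙ᵀx=6.673484  c=𝟙ᵀy=61.809243  D=ac−b²=10.402217
λ₁=(c·0.164−b)/D = (61.809243·0.164−6.673484)/10.402217 = 0.332932
λ₂=(a−b·0.164)/D = (0.888825−6.673484·0.164)/10.402217 = -0.019768
w* = 0.332932·x + -0.019768·y:
  w_0 = 0.332932·1.1121 + -0.019768·16.7627 = 0.0389  (Oracle)
  w_1 = 0.332932·1.9958 + -0.019768·12.0461 = 0.4263  (Kellogg)
  w_2 = 0.332932·2.3696 + -0.019768·13.2155 = 0.5277  (Nike)
  w_3 = 0.332932·1.1960 + -0.019768·19.7850 = 0.0071  (Intel)
Σw_i=1.0000  μᵀw=0.1640
σ²=wᵀΣw=λ₁·μ_p+λ₂ = 0.332932·0.164 + -0.019768 = 0.034833 ≈ 0.0348


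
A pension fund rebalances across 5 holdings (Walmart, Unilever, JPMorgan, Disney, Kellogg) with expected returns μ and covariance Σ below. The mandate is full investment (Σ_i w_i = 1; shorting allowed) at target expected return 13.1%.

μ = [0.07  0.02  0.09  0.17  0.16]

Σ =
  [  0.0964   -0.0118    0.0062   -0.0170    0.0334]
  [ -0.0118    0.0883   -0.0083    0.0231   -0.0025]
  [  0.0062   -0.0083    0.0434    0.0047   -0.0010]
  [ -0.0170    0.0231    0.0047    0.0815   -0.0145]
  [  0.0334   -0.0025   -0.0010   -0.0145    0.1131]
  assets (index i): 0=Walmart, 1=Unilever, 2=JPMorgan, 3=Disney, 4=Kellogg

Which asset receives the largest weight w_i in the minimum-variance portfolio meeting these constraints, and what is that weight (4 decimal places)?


u=Σ⁻¹μ = [0.4675  -0.1290  1.7589  2.4027  1.5974]
v=Σ⁻¹𝟙 = [9.5709  12.1365  22.9962  10.9030  7.8847]
a=μᵀu=0.852486  b=𝟙ᵀu=6.097425  c=𝟙ᵀv=63.491411  D=ac−b²=16.946959
λ₁=(c·0.131−b)/D = (63.491411·0.131−6.097425)/16.946959 = 0.130994
λ₂=(a−b·0.131)/D = (0.852486−6.097425·0.131)/16.946959 = 0.003170
w* = 0.130994·u + 0.003170·v:
  w_0 = 0.130994·0.4675 + 0.003170·9.5709 = 0.0916  (Walmart)
  w_1 = 0.130994·-0.1290 + 0.003170·12.1365 = 0.0216  (Unilever)
  w_2 = 0.130994·1.7589 + 0.003170·22.9962 = 0.3033  (JPMorgan)
  w_3 = 0.130994·2.4027 + 0.003170·10.9030 = 0.3493  (Disney)
  w_4 = 0.130994·1.5974 + 0.003170·7.8847 = 0.2342  (Kellogg)
Σw_i=1.0000  μᵀw=0.1310
σ²=wᵀΣw=λ₁·μ_p+λ₂ = 0.130994·0.131 + 0.003170 = 0.020330 ≈ 0.0203

Disney (0.3493)


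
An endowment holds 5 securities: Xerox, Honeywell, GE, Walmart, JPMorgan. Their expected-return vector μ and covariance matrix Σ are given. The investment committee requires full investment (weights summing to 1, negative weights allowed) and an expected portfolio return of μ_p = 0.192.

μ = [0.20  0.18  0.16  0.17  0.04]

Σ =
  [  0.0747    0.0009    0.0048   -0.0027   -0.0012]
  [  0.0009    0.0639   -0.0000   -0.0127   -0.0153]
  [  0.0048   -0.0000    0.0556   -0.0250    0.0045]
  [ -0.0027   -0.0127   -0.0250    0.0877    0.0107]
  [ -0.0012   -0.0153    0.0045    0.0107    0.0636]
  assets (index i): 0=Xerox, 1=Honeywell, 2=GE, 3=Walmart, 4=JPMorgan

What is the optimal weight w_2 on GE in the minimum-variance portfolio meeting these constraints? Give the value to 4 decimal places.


0.3363

p=Σ⁻¹μ = [2.5024  3.6664  4.2672  3.6852  0.6362]
q=Σ⁻¹𝟙 = [12.5147  23.4275  24.6573  20.2020  16.4519]
a=μᵀp=2.495123  b=𝟙ᵀp=14.757471  c=𝟙ᵀq=97.253360  D=ac−b²=24.876170
λ₁=(c·0.192−b)/D = (97.253360·0.192−14.757471)/24.876170 = 0.157387
λ₂=(a−b·0.192)/D = (2.495123−14.757471·0.192)/24.876170 = -0.013600
w* = 0.157387·p + -0.013600·q:
  w_0 = 0.157387·2.5024 + -0.013600·12.5147 = 0.2237  (Xerox)
  w_1 = 0.157387·3.6664 + -0.013600·23.4275 = 0.2584  (Honeywell)
  w_2 = 0.157387·4.2672 + -0.013600·24.6573 = 0.3363  (GE)
  w_3 = 0.157387·3.6852 + -0.013600·20.2020 = 0.3053  (Walmart)
  w_4 = 0.157387·0.6362 + -0.013600·16.4519 = -0.1236  (JPMorgan)
Σw_i=1.0000  μᵀw=0.1920
σ²=wᵀΣw=λ₁·μ_p+λ₂ = 0.157387·0.192 + -0.013600 = 0.016618 ≈ 0.0166


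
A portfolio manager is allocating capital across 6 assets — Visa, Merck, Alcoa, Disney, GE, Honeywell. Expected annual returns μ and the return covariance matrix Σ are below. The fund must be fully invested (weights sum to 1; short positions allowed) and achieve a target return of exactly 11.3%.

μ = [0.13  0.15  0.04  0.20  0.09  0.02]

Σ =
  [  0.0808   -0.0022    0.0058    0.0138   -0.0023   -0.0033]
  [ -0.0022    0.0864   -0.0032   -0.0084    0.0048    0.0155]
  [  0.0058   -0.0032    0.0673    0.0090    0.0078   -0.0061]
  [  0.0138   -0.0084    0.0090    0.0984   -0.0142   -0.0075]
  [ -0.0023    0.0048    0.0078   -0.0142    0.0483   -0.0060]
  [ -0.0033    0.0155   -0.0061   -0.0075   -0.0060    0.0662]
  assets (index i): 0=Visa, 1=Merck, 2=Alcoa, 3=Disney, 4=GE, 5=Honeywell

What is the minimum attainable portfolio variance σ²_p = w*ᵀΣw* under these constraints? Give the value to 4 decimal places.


g=Σ⁻¹μ = [1.3389  1.7826  -0.0067  2.3941  2.5108  0.4497]
h=Σ⁻¹𝟙 = [10.9836  8.9018  11.3573  13.3075  24.7016  18.3620]
a=μᵀg=1.154958  b=𝟙ᵀg=8.469316  c=𝟙ᵀh=87.613816  D=ac−b²=29.460949
λ₁=(c·0.113−b)/D = (87.613816·0.113−8.469316)/29.460949 = 0.048574
λ₂=(a−b·0.113)/D = (1.154958−8.469316·0.113)/29.460949 = 0.006718
w* = 0.048574·g + 0.006718·h:
  w_0 = 0.048574·1.3389 + 0.006718·10.9836 = 0.1388  (Visa)
  w_1 = 0.048574·1.7826 + 0.006718·8.9018 = 0.1464  (Merck)
  w_2 = 0.048574·-0.0067 + 0.006718·11.3573 = 0.0760  (Alcoa)
  w_3 = 0.048574·2.3941 + 0.006718·13.3075 = 0.2057  (Disney)
  w_4 = 0.048574·2.5108 + 0.006718·24.7016 = 0.2879  (GE)
  w_5 = 0.048574·0.4497 + 0.006718·18.3620 = 0.1452  (Honeywell)
Σw_i=1.0000  μᵀw=0.1130
σ²=wᵀΣw=λ₁·μ_p+λ₂ = 0.048574·0.113 + 0.006718 = 0.012207 ≈ 0.0122

0.0122


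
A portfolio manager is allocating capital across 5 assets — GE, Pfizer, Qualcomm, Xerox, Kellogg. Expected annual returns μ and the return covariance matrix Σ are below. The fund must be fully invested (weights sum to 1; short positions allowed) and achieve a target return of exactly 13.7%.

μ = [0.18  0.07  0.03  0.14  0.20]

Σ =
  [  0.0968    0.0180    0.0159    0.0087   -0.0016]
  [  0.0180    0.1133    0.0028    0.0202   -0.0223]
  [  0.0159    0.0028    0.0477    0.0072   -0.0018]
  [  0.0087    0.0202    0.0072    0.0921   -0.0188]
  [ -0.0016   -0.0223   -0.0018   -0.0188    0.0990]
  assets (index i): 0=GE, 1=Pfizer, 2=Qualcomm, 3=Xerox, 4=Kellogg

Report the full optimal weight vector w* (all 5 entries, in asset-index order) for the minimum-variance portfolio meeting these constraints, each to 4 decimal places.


0.1627  0.1251  0.1779  0.2205  0.3138

x=Σ⁻¹μ = [1.6641  0.5339  -0.1294  1.7663  2.5004]
y=Σ⁻¹𝟙 = [5.1474  8.6064  17.7719  10.0237  14.3494]
a=μᵀx=1.080390  b=𝟙ᵀx=6.335327  c=𝟙ᵀy=55.898678  D=ac−b²=20.256014
λ₁=(c·0.137−b)/D = (55.898678·0.137−6.335327)/20.256014 = 0.065304
λ₂=(a−b·0.137)/D = (1.080390−6.335327·0.137)/20.256014 = 0.010488
w* = 0.065304·x + 0.010488·y:
  w_0 = 0.065304·1.6641 + 0.010488·5.1474 = 0.1627  (GE)
  w_1 = 0.065304·0.5339 + 0.010488·8.6064 = 0.1251  (Pfizer)
  w_2 = 0.065304·-0.1294 + 0.010488·17.7719 = 0.1779  (Qualcomm)
  w_3 = 0.065304·1.7663 + 0.010488·10.0237 = 0.2205  (Xerox)
  w_4 = 0.065304·2.5004 + 0.010488·14.3494 = 0.3138  (Kellogg)
Σw_i=1.0000  μᵀw=0.1370
σ²=wᵀΣw=λ₁·μ_p+λ₂ = 0.065304·0.137 + 0.010488 = 0.019435 ≈ 0.0194


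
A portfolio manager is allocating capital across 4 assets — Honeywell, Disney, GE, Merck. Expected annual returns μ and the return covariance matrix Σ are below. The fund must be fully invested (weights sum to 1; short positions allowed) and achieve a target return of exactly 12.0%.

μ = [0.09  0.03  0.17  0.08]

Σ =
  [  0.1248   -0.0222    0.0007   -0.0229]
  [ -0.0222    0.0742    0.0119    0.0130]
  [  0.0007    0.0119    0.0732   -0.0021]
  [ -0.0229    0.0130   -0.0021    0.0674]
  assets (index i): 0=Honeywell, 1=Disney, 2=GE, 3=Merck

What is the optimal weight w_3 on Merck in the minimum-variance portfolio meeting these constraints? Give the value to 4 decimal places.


u=Σ⁻¹μ = [1.0093  0.0502  2.3503  1.5934]
v=Σ⁻¹𝟙 = [13.3517  12.5108  11.9969  17.3339]
a=μᵀu=0.619365  b=𝟙ᵀu=5.003170  c=𝟙ᵀv=55.193358  D=ac−b²=9.153150
λ₁=(c·0.120−b)/D = (55.193358·0.120−5.003170)/9.153150 = 0.176992
λ₂=(a−b·0.120)/D = (0.619365−5.003170·0.120)/9.153150 = 0.002074
w* = 0.176992·u + 0.002074·v:
  w_0 = 0.176992·1.0093 + 0.002074·13.3517 = 0.2063  (Honeywell)
  w_1 = 0.176992·0.0502 + 0.002074·12.5108 = 0.0348  (Disney)
  w_2 = 0.176992·2.3503 + 0.002074·11.9969 = 0.4409  (GE)
  w_3 = 0.176992·1.5934 + 0.002074·17.3339 = 0.3180  (Merck)
Σw_i=1.0000  μᵀw=0.1200
σ²=wᵀΣw=λ₁·μ_p+λ₂ = 0.176992·0.120 + 0.002074 = 0.023313 ≈ 0.0233

0.3180


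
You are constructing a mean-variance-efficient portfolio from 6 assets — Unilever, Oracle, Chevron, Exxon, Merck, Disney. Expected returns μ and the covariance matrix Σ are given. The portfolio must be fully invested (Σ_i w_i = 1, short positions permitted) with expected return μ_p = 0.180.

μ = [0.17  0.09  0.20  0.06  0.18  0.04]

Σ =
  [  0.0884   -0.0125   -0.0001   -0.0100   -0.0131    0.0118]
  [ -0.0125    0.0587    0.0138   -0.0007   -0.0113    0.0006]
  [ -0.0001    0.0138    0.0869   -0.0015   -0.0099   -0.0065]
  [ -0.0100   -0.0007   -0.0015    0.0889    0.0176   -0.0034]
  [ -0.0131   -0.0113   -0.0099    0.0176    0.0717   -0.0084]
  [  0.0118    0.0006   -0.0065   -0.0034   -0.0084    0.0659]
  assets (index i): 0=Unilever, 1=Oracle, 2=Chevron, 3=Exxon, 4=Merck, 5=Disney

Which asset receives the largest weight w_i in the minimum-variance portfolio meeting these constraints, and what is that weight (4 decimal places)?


Merck (0.3850)

p=Σ⁻¹μ = [2.7215  2.2499  2.4383  0.3365  3.7137  0.8304]
q=Σ⁻¹𝟙 = [16.5301  21.8563  11.9129  9.8402  21.5681  16.4475]
a=μᵀp=1.874682  b=𝟙ᵀp=12.290321  c=𝟙ᵀq=98.155078  D=ac−b²=32.957622
λ₁=(c·0.180−b)/D = (98.155078·0.180−12.290321)/32.957622 = 0.163167
λ₂=(a−b·0.180)/D = (1.874682−12.290321·0.180)/32.957622 = -0.010243
w* = 0.163167·p + -0.010243·q:
  w_0 = 0.163167·2.7215 + -0.010243·16.5301 = 0.2748  (Unilever)
  w_1 = 0.163167·2.2499 + -0.010243·21.8563 = 0.1432  (Oracle)
  w_2 = 0.163167·2.4383 + -0.010243·11.9129 = 0.2758  (Chevron)
  w_3 = 0.163167·0.3365 + -0.010243·9.8402 = -0.0459  (Exxon)
  w_4 = 0.163167·3.7137 + -0.010243·21.5681 = 0.3850  (Merck)
  w_5 = 0.163167·0.8304 + -0.010243·16.4475 = -0.0330  (Disney)
Σw_i=1.0000  μᵀw=0.1800
σ²=wᵀΣw=λ₁·μ_p+λ₂ = 0.163167·0.180 + -0.010243 = 0.019127 ≈ 0.0191


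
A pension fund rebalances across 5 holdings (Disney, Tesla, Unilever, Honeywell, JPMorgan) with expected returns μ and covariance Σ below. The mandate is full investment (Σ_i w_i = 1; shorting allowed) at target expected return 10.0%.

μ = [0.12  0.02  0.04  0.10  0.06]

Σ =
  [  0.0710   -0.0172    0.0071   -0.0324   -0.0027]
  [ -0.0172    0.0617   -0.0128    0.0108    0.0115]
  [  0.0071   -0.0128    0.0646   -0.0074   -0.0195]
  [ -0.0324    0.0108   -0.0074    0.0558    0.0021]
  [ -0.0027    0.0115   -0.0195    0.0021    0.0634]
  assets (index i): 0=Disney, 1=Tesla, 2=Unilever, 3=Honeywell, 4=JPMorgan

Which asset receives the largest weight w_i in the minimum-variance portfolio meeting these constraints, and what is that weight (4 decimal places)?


x=Σ⁻¹μ = [3.5206  0.6532  1.1642  3.8188  1.2094]
y=Σ⁻¹𝟙 = [33.8452  20.9552  26.1792  36.2265  20.2652]
a=μᵀx=0.936551  b=𝟙ᵀx=10.366261  c=𝟙ᵀy=137.471293  D=ac−b²=21.289447
λ₁=(c·0.100−b)/D = (137.471293·0.100−10.366261)/21.289447 = 0.158805
λ₂=(a−b·0.100)/D = (0.936551−10.366261·0.100)/21.289447 = -0.004701
w* = 0.158805·x + -0.004701·y:
  w_0 = 0.158805·3.5206 + -0.004701·33.8452 = 0.4000  (Disney)
  w_1 = 0.158805·0.6532 + -0.004701·20.9552 = 0.0052  (Tesla)
  w_2 = 0.158805·1.1642 + -0.004701·26.1792 = 0.0618  (Unilever)
  w_3 = 0.158805·3.8188 + -0.004701·36.2265 = 0.4362  (Honeywell)
  w_4 = 0.158805·1.2094 + -0.004701·20.2652 = 0.0968  (JPMorgan)
Σw_i=1.0000  μᵀw=0.1000
σ²=wᵀΣw=λ₁·μ_p+λ₂ = 0.158805·0.100 + -0.004701 = 0.011180 ≈ 0.0112

Honeywell (0.4362)


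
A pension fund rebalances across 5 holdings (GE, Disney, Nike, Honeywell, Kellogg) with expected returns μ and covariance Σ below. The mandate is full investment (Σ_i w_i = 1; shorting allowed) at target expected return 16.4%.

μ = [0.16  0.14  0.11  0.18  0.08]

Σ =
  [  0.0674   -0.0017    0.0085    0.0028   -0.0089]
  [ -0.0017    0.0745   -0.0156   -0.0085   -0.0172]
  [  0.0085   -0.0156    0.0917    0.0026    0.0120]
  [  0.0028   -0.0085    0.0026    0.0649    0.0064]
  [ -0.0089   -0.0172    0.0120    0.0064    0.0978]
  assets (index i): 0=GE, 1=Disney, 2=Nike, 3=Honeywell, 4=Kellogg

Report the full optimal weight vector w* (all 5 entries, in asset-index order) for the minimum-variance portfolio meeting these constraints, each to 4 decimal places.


0.2864  0.2487  0.0487  0.4470  -0.0308

u=Σ⁻¹μ = [2.3269  2.7889  1.2222  2.8728  1.1823]
v=Σ⁻¹𝟙 = [15.0304  20.8275  10.9218  15.7797  12.8829]
a=μᵀu=1.508879  b=𝟙ᵀu=10.393074  c=𝟙ᵀv=75.442212  D=ac−b²=5.817206
λ₁=(c·0.164−b)/D = (75.442212·0.164−10.393074)/5.817206 = 0.340275
λ₂=(a−b·0.164)/D = (1.508879−10.393074·0.164)/5.817206 = -0.033622
w* = 0.340275·u + -0.033622·v:
  w_0 = 0.340275·2.3269 + -0.033622·15.0304 = 0.2864  (GE)
  w_1 = 0.340275·2.7889 + -0.033622·20.8275 = 0.2487  (Disney)
  w_2 = 0.340275·1.2222 + -0.033622·10.9218 = 0.0487  (Nike)
  w_3 = 0.340275·2.8728 + -0.033622·15.7797 = 0.4470  (Honeywell)
  w_4 = 0.340275·1.1823 + -0.033622·12.8829 = -0.0308  (Kellogg)
Σw_i=1.0000  μᵀw=0.1640
σ²=wᵀΣw=λ₁·μ_p+λ₂ = 0.340275·0.164 + -0.033622 = 0.022183 ≈ 0.0222


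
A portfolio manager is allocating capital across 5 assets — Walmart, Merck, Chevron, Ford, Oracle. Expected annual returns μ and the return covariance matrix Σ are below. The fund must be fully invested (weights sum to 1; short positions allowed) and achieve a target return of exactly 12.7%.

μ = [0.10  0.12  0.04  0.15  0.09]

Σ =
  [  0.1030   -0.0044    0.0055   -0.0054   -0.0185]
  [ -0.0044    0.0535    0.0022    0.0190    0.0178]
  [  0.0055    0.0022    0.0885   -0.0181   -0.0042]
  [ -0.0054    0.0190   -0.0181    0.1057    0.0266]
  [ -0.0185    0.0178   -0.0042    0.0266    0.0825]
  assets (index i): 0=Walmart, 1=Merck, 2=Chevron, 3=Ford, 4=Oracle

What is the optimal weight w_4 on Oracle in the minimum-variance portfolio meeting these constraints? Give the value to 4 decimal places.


g=Σ⁻¹μ = [1.1891  1.7020  0.5940  1.1088  0.6631]
h=Σ⁻¹𝟙 = [11.8357  13.2023  12.1950  7.2077  10.2237]
a=μᵀg=0.572899  b=𝟙ᵀg=5.256922  c=𝟙ᵀh=54.664308  D=ac−b²=3.681903
λ₁=(c·0.127−b)/D = (54.664308·0.127−5.256922)/3.681903 = 0.457765
λ₂=(a−b·0.127)/D = (0.572899−5.256922·0.127)/3.681903 = -0.025729
w* = 0.457765·g + -0.025729·h:
  w_0 = 0.457765·1.1891 + -0.025729·11.8357 = 0.2398  (Walmart)
  w_1 = 0.457765·1.7020 + -0.025729·13.2023 = 0.4394  (Merck)
  w_2 = 0.457765·0.5940 + -0.025729·12.1950 = -0.0418  (Chevron)
  w_3 = 0.457765·1.1088 + -0.025729·7.2077 = 0.3221  (Ford)
  w_4 = 0.457765·0.6631 + -0.025729·10.2237 = 0.0405  (Oracle)
Σw_i=1.0000  μᵀw=0.1270
σ²=wᵀΣw=λ₁·μ_p+λ₂ = 0.457765·0.127 + -0.025729 = 0.032408 ≈ 0.0324

0.0405


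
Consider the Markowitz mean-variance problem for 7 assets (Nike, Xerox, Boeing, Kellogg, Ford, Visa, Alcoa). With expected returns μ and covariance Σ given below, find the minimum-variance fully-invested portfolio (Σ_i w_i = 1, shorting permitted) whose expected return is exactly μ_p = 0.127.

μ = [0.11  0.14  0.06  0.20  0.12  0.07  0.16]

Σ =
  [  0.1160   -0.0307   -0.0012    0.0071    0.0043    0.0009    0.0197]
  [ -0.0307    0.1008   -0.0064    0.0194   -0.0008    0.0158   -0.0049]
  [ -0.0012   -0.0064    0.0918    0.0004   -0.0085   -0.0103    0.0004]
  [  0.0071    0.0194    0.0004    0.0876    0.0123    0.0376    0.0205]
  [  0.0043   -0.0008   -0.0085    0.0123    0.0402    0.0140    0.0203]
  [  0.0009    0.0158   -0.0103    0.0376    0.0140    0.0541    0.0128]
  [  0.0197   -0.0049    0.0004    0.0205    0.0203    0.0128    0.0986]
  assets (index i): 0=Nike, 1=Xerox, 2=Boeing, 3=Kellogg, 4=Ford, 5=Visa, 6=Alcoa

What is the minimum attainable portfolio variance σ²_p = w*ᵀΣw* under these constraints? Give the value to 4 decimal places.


0.0153

u=Σ⁻¹μ = [1.0782  1.6630  0.8861  1.7660  2.5638  -1.1058  0.7349]
v=Σ⁻¹𝟙 = [10.8954  12.8825  15.3142  -1.2670  22.0478  11.9900  2.7109]
a=μᵀu=1.105635  b=𝟙ᵀu=7.586276  c=𝟙ᵀv=74.573806  D=ac−b²=24.899849
λ₁=(c·0.127−b)/D = (74.573806·0.127−7.586276)/24.899849 = 0.075687
λ₂=(a−b·0.127)/D = (1.105635−7.586276·0.127)/24.899849 = 0.005710
w* = 0.075687·u + 0.005710·v:
  w_0 = 0.075687·1.0782 + 0.005710·10.8954 = 0.1438  (Nike)
  w_1 = 0.075687·1.6630 + 0.005710·12.8825 = 0.1994  (Xerox)
  w_2 = 0.075687·0.8861 + 0.005710·15.3142 = 0.1545  (Boeing)
  w_3 = 0.075687·1.7660 + 0.005710·-1.2670 = 0.1264  (Kellogg)
  w_4 = 0.075687·2.5638 + 0.005710·22.0478 = 0.3199  (Ford)
  w_5 = 0.075687·-1.1058 + 0.005710·11.9900 = -0.0152  (Visa)
  w_6 = 0.075687·0.7349 + 0.005710·2.7109 = 0.0711  (Alcoa)
Σw_i=1.0000  μᵀw=0.1270
σ²=wᵀΣw=λ₁·μ_p+λ₂ = 0.075687·0.127 + 0.005710 = 0.015322 ≈ 0.0153


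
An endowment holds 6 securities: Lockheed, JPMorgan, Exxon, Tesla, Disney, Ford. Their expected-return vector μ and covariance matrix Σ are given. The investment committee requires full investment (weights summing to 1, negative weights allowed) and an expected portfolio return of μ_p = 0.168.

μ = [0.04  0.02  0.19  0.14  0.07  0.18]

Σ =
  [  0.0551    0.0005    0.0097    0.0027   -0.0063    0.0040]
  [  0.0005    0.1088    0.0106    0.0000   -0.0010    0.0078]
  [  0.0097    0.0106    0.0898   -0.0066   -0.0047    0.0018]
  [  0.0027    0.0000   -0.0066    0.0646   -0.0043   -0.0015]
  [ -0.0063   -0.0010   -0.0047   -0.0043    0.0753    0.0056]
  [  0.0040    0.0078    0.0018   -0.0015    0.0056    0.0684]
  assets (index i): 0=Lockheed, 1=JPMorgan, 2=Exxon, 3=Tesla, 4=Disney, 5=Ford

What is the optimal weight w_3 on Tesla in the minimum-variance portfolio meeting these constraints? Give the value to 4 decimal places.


u=Σ⁻¹μ = [0.1291  -0.2163  2.3161  2.5268  1.0361  2.5583]
v=Σ⁻¹𝟙 = [16.3486  7.4164  10.3332  17.1549  15.5045  11.6530]
a=μᵀu=1.327668  b=𝟙ᵀu=8.350123  c=𝟙ᵀv=78.410607  D=ac−b²=34.378686
λ₁=(c·0.168−b)/D = (78.410607·0.168−8.350123)/34.378686 = 0.140286
λ₂=(a−b·0.168)/D = (1.327668−8.350123·0.168)/34.378686 = -0.002186
w* = 0.140286·u + -0.002186·v:
  w_0 = 0.140286·0.1291 + -0.002186·16.3486 = -0.0176  (Lockheed)
  w_1 = 0.140286·-0.2163 + -0.002186·7.4164 = -0.0466  (JPMorgan)
  w_2 = 0.140286·2.3161 + -0.002186·10.3332 = 0.3023  (Exxon)
  w_3 = 0.140286·2.5268 + -0.002186·17.1549 = 0.3170  (Tesla)
  w_4 = 0.140286·1.0361 + -0.002186·15.5045 = 0.1115  (Disney)
  w_5 = 0.140286·2.5583 + -0.002186·11.6530 = 0.3334  (Ford)
Σw_i=1.0000  μᵀw=0.1680
σ²=wᵀΣw=λ₁·μ_p+λ₂ = 0.140286·0.168 + -0.002186 = 0.021382 ≈ 0.0214

0.3170


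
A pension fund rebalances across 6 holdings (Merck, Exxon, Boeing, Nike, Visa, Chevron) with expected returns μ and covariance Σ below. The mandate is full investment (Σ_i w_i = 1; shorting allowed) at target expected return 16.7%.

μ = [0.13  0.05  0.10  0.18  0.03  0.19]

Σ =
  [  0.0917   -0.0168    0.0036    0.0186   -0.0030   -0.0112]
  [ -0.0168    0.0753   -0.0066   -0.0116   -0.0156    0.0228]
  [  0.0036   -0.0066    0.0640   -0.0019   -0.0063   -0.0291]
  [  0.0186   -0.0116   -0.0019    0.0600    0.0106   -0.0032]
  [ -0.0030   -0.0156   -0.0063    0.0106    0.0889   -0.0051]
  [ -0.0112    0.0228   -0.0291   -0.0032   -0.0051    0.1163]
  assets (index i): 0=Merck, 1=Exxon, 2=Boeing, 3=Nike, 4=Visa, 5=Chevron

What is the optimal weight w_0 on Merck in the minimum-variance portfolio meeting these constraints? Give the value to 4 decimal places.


0.0969

u=Σ⁻¹μ = [1.2045  1.0320  2.8133  2.9450  0.5426  2.3561]
v=Σ⁻¹𝟙 = [12.6088  19.9104  25.0290  15.3033  15.8793  13.2894]
a=μᵀu=1.483562  b=𝟙ᵀu=10.893530  c=𝟙ᵀv=102.020311  D=ac−b²=32.684404
λ₁=(c·0.167−b)/D = (102.020311·0.167−10.893530)/32.684404 = 0.187975
λ₂=(a−b·0.167)/D = (1.483562−10.893530·0.167)/32.684404 = -0.010270
w* = 0.187975·u + -0.010270·v:
  w_0 = 0.187975·1.2045 + -0.010270·12.6088 = 0.0969  (Merck)
  w_1 = 0.187975·1.0320 + -0.010270·19.9104 = -0.0105  (Exxon)
  w_2 = 0.187975·2.8133 + -0.010270·25.0290 = 0.2718  (Boeing)
  w_3 = 0.187975·2.9450 + -0.010270·15.3033 = 0.3964  (Nike)
  w_4 = 0.187975·0.5426 + -0.010270·15.8793 = -0.0611  (Visa)
  w_5 = 0.187975·2.3561 + -0.010270·13.2894 = 0.3064  (Chevron)
Σw_i=1.0000  μᵀw=0.1670
σ²=wᵀΣw=λ₁·μ_p+λ₂ = 0.187975·0.167 + -0.010270 = 0.021122 ≈ 0.0211


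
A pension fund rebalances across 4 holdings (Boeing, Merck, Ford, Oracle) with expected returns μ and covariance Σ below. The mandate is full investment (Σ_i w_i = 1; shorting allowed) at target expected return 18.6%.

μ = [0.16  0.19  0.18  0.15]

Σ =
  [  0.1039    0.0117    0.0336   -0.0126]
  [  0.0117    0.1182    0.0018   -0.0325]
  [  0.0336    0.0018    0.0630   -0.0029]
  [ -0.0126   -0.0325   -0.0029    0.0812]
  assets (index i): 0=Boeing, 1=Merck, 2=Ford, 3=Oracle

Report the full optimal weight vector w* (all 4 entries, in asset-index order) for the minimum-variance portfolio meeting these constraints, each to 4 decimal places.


-0.1907  0.4545  0.6576  0.0786

u=Σ⁻¹μ = [0.8404  2.3087  2.4806  2.9903]
v=Σ⁻¹𝟙 = [6.2525  12.8364  13.0411  18.8890]
a=μᵀu=1.468179  b=𝟙ᵀu=8.620057  c=𝟙ᵀv=51.018954  D=ac−b²=0.599575
λ₁=(c·0.186−b)/D = (51.018954·0.186−8.620057)/0.599575 = 1.450140
λ₂=(a−b·0.186)/D = (1.468179−8.620057·0.186)/0.599575 = -0.225412
w* = 1.450140·u + -0.225412·v:
  w_0 = 1.450140·0.8404 + -0.225412·6.2525 = -0.1907  (Boeing)
  w_1 = 1.450140·2.3087 + -0.225412·12.8364 = 0.4545  (Merck)
  w_2 = 1.450140·2.4806 + -0.225412·13.0411 = 0.6576  (Ford)
  w_3 = 1.450140·2.9903 + -0.225412·18.8890 = 0.0786  (Oracle)
Σw_i=1.0000  μᵀw=0.1860
σ²=wᵀΣw=λ₁·μ_p+λ₂ = 1.450140·0.186 + -0.225412 = 0.044314 ≈ 0.0443


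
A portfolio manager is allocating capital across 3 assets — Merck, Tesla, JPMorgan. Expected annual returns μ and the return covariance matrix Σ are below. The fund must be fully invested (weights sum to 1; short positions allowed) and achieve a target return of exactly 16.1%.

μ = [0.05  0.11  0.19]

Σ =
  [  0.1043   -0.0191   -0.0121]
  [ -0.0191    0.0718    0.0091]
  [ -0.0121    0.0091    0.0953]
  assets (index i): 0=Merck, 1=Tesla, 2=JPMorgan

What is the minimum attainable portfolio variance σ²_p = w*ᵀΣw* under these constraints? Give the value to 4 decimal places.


p=Σ⁻¹μ = [0.9912  1.5458  1.9720]
q=Σ⁻¹𝟙 = [13.8031  16.2440  10.6946]
a=μᵀp=0.594270  b=𝟙ᵀp=4.508973  c=𝟙ᵀq=40.741729  D=ac−b²=3.880733
λ₁=(c·0.161−b)/D = (40.741729·0.161−4.508973)/3.880733 = 0.528366
λ₂=(a−b·0.161)/D = (0.594270−4.508973·0.161)/3.880733 = -0.033930
w* = 0.528366·p + -0.033930·q:
  w_0 = 0.528366·0.9912 + -0.033930·13.8031 = 0.0554  (Merck)
  w_1 = 0.528366·1.5458 + -0.033930·16.2440 = 0.2656  (Tesla)
  w_2 = 0.528366·1.9720 + -0.033930·10.6946 = 0.6790  (JPMorgan)
Σw_i=1.0000  μᵀw=0.1610
σ²=wᵀΣw=λ₁·μ_p+λ₂ = 0.528366·0.161 + -0.033930 = 0.051136 ≈ 0.0511

0.0511


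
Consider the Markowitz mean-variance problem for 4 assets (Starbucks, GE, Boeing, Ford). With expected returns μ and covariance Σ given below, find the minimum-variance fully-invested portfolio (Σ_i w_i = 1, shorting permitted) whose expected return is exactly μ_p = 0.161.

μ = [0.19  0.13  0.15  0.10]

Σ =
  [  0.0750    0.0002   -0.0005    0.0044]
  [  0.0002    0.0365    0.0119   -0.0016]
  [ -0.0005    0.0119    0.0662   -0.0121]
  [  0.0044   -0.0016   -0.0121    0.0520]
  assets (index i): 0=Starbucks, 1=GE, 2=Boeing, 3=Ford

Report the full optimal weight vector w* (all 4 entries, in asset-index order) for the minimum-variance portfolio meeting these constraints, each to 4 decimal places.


g=Σ⁻¹μ = [2.4041  2.9396  2.1791  2.3172]
h=Σ⁻¹𝟙 = [12.0549  23.3941  15.0936  22.4427]
a=μᵀg=1.397509  b=𝟙ᵀg=9.839975  c=𝟙ᵀh=72.985300  D=ac−b²=5.172517
λ₁=(c·0.161−b)/D = (72.985300·0.161−9.839975)/5.172517 = 0.369387
λ₂=(a−b·0.161)/D = (1.397509−9.839975·0.161)/5.172517 = -0.036100
w* = 0.369387·g + -0.036100·h:
  w_0 = 0.369387·2.4041 + -0.036100·12.0549 = 0.4529  (Starbucks)
  w_1 = 0.369387·2.9396 + -0.036100·23.3941 = 0.2413  (GE)
  w_2 = 0.369387·2.1791 + -0.036100·15.0936 = 0.2601  (Boeing)
  w_3 = 0.369387·2.3172 + -0.036100·22.4427 = 0.0458  (Ford)
Σw_i=1.0000  μᵀw=0.1610
σ²=wᵀΣw=λ₁·μ_p+λ₂ = 0.369387·0.161 + -0.036100 = 0.023371 ≈ 0.0234

0.4529  0.2413  0.2601  0.0458


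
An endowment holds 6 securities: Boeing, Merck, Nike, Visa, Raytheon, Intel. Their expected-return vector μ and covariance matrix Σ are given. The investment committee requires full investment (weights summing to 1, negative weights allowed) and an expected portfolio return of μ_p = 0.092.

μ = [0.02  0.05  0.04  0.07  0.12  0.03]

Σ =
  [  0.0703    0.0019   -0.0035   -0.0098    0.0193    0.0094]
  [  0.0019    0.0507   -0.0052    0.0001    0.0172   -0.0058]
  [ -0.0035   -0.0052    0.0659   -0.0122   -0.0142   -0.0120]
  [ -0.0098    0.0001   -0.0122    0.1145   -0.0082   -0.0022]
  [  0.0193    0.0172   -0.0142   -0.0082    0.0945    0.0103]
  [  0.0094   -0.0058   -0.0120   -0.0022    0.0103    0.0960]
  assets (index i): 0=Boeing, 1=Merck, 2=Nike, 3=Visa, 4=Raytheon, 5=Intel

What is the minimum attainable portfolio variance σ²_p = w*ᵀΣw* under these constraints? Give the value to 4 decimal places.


x=Σ⁻¹μ = [0.0214  0.6895  1.1771  0.8418  1.3492  0.3737]
y=Σ⁻¹𝟙 = [12.9027  20.5836  23.8854  13.1515  7.5273  12.8763]
a=μᵀx=0.314028  b=𝟙ᵀx=4.452812  c=𝟙ᵀy=90.926673  D=ac−b²=8.725994
λ₁=(c·0.092−b)/D = (90.926673·0.092−4.452812)/8.725994 = 0.448366
λ₂=(a−b·0.092)/D = (0.314028−4.452812·0.092)/8.725994 = -0.010959
w* = 0.448366·x + -0.010959·y:
  w_0 = 0.448366·0.0214 + -0.010959·12.9027 = -0.1318  (Boeing)
  w_1 = 0.448366·0.6895 + -0.010959·20.5836 = 0.0836  (Merck)
  w_2 = 0.448366·1.1771 + -0.010959·23.8854 = 0.2660  (Nike)
  w_3 = 0.448366·0.8418 + -0.010959·13.1515 = 0.2333  (Visa)
  w_4 = 0.448366·1.3492 + -0.010959·7.5273 = 0.5224  (Raytheon)
  w_5 = 0.448366·0.3737 + -0.010959·12.8763 = 0.0265  (Intel)
Σw_i=1.0000  μᵀw=0.0920
σ²=wᵀΣw=λ₁·μ_p+λ₂ = 0.448366·0.092 + -0.010959 = 0.030290 ≈ 0.0303

0.0303


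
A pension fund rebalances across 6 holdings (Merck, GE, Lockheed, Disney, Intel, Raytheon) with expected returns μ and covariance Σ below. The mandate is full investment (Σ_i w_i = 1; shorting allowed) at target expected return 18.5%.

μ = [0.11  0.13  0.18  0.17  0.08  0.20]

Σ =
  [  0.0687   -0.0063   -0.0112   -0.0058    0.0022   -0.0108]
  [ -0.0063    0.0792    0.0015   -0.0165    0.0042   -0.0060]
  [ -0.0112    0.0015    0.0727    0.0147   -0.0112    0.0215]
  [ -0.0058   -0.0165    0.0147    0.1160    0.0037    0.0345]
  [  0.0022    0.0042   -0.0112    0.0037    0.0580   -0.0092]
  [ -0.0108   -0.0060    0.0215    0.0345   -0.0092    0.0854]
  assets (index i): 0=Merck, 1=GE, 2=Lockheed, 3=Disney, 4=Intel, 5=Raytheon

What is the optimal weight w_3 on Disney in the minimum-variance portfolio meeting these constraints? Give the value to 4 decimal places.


0.1336

x=Σ⁻¹μ = [2.5063  2.0459  2.3129  0.9208  1.8488  2.0475]
y=Σ⁻¹𝟙 = [20.0156  14.9625  15.0524  5.8653  19.7168  11.2571]
a=μᵀx=1.671919  b=𝟙ᵀx=11.682142  c=𝟙ᵀy=86.869706  D=ac−b²=8.766623
λ₁=(c·0.185−b)/D = (86.869706·0.185−11.682142)/8.766623 = 0.500621
λ₂=(a−b·0.185)/D = (1.671919−11.682142·0.185)/8.766623 = -0.055811
w* = 0.500621·x + -0.055811·y:
  w_0 = 0.500621·2.5063 + -0.055811·20.0156 = 0.1376  (Merck)
  w_1 = 0.500621·2.0459 + -0.055811·14.9625 = 0.1891  (GE)
  w_2 = 0.500621·2.3129 + -0.055811·15.0524 = 0.3178  (Lockheed)
  w_3 = 0.500621·0.9208 + -0.055811·5.8653 = 0.1336  (Disney)
  w_4 = 0.500621·1.8488 + -0.055811·19.7168 = -0.1749  (Intel)
  w_5 = 0.500621·2.0475 + -0.055811·11.2571 = 0.3967  (Raytheon)
Σw_i=1.0000  μᵀw=0.1850
σ²=wᵀΣw=λ₁·μ_p+λ₂ = 0.500621·0.185 + -0.055811 = 0.036803 ≈ 0.0368


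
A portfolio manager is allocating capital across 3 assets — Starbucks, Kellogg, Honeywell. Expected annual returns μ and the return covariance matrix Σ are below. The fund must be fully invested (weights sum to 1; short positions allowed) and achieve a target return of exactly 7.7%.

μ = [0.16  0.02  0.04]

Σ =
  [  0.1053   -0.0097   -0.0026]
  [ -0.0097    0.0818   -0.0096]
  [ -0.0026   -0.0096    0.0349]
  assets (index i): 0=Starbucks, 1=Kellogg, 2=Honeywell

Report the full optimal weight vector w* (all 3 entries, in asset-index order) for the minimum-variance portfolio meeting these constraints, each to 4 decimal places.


0.3431  0.2083  0.4486

p=Σ⁻¹μ = [1.6104  0.6035  1.4321]
q=Σ⁻¹𝟙 = [11.9752  17.6833  34.4096]
a=μᵀp=0.327024  b=𝟙ᵀp=3.646088  c=𝟙ᵀq=64.068117  D=ac−b²=7.657845
λ₁=(c·0.077−b)/D = (64.068117·0.077−3.646088)/7.657845 = 0.168083
λ₂=(a−b·0.077)/D = (0.327024−3.646088·0.077)/7.657845 = 0.006043
w* = 0.168083·p + 0.006043·q:
  w_0 = 0.168083·1.6104 + 0.006043·11.9752 = 0.3431  (Starbucks)
  w_1 = 0.168083·0.6035 + 0.006043·17.6833 = 0.2083  (Kellogg)
  w_2 = 0.168083·1.4321 + 0.006043·34.4096 = 0.4486  (Honeywell)
Σw_i=1.0000  μᵀw=0.0770
σ²=wᵀΣw=λ₁·μ_p+λ₂ = 0.168083·0.077 + 0.006043 = 0.018985 ≈ 0.0190


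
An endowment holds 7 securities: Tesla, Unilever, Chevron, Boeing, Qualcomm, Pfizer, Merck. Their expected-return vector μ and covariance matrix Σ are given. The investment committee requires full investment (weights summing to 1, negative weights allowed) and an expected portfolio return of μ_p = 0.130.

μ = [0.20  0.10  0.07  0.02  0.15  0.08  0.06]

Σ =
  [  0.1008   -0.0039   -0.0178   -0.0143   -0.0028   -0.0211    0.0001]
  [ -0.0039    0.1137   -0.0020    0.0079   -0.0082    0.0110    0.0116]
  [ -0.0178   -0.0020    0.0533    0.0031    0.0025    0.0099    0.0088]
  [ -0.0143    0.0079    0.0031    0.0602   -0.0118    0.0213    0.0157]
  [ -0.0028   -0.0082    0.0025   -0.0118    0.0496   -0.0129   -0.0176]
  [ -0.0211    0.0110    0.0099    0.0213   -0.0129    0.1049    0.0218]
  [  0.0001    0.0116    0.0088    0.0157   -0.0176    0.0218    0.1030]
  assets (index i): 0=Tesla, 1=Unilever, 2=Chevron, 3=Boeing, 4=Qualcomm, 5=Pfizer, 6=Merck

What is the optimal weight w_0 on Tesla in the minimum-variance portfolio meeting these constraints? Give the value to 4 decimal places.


0.2465

g=Σ⁻¹μ = [2.8387  1.0503  1.7273  0.9793  4.0355  1.2347  0.5929]
h=Σ⁻¹𝟙 = [19.3831  9.0753  20.0696  20.1012  31.4475  8.8353  7.3928]
a=μᵀg=1.552928  b=𝟙ᵀg=12.458570  c=𝟙ᵀh=116.304810  D=ac−b²=25.397017
λ₁=(c·0.130−b)/D = (116.304810·0.130−12.458570)/25.397017 = 0.104778
λ₂=(a−b·0.130)/D = (1.552928−12.458570·0.130)/25.397017 = -0.002626
w* = 0.104778·g + -0.002626·h:
  w_0 = 0.104778·2.8387 + -0.002626·19.3831 = 0.2465  (Tesla)
  w_1 = 0.104778·1.0503 + -0.002626·9.0753 = 0.0862  (Unilever)
  w_2 = 0.104778·1.7273 + -0.002626·20.0696 = 0.1283  (Chevron)
  w_3 = 0.104778·0.9793 + -0.002626·20.1012 = 0.0498  (Boeing)
  w_4 = 0.104778·4.0355 + -0.002626·31.4475 = 0.3403  (Qualcomm)
  w_5 = 0.104778·1.2347 + -0.002626·8.8353 = 0.1062  (Pfizer)
  w_6 = 0.104778·0.5929 + -0.002626·7.3928 = 0.0427  (Merck)
Σw_i=1.0000  μᵀw=0.1300
σ²=wᵀΣw=λ₁·μ_p+λ₂ = 0.104778·0.130 + -0.002626 = 0.010995 ≈ 0.0110


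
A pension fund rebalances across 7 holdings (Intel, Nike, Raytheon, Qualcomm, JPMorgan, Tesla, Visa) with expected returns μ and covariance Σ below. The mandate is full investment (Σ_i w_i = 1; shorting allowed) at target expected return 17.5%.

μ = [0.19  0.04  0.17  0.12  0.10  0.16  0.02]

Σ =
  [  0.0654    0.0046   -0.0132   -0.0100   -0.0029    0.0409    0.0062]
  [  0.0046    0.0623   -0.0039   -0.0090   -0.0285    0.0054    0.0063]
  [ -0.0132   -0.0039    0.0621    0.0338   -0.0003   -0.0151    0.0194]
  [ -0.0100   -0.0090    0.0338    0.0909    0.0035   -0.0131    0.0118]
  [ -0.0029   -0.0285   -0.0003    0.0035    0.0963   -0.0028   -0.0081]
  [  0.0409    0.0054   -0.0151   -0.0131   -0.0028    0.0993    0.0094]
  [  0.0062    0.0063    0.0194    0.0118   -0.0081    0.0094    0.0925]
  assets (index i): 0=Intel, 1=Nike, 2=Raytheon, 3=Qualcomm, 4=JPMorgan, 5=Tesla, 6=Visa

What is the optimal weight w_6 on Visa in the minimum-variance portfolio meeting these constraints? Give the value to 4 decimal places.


x=Σ⁻¹μ = [3.1757  1.4216  3.6891  0.6447  1.4946  1.0012  -0.9203]
y=Σ⁻¹𝟙 = [14.5034  24.6479  16.2645  8.6108  18.4284  6.4490  4.6087]
a=μᵀx=1.656017  b=𝟙ᵀx=10.506680  c=𝟙ᵀy=93.512729  D=ac−b²=44.468335
λ₁=(c·0.175−b)/D = (93.512729·0.175−10.506680)/44.468335 = 0.131735
λ₂=(a−b·0.175)/D = (1.656017−10.506680·0.175)/44.468335 = -0.004107
w* = 0.131735·x + -0.004107·y:
  w_0 = 0.131735·3.1757 + -0.004107·14.5034 = 0.3588  (Intel)
  w_1 = 0.131735·1.4216 + -0.004107·24.6479 = 0.0860  (Nike)
  w_2 = 0.131735·3.6891 + -0.004107·16.2645 = 0.4192  (Raytheon)
  w_3 = 0.131735·0.6447 + -0.004107·8.6108 = 0.0496  (Qualcomm)
  w_4 = 0.131735·1.4946 + -0.004107·18.4284 = 0.1212  (JPMorgan)
  w_5 = 0.131735·1.0012 + -0.004107·6.4490 = 0.1054  (Tesla)
  w_6 = 0.131735·-0.9203 + -0.004107·4.6087 = -0.1402  (Visa)
Σw_i=1.0000  μᵀw=0.1750
σ²=wᵀΣw=λ₁·μ_p+λ₂ = 0.131735·0.175 + -0.004107 = 0.018946 ≈ 0.0189

-0.1402


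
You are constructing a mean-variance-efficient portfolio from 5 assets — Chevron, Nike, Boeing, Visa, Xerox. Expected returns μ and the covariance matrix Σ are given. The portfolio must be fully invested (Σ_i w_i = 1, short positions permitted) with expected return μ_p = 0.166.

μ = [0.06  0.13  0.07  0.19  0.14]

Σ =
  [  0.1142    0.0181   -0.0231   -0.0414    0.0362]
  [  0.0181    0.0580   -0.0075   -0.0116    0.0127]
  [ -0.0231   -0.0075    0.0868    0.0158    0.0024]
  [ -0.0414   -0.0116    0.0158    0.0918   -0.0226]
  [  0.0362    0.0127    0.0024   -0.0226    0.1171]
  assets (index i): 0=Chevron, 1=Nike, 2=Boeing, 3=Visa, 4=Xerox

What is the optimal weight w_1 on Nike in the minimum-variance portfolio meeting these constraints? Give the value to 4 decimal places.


g=Σ⁻¹μ = [0.9992  2.3568  0.6984  2.9919  1.1942]
h=Σ⁻¹𝟙 = [13.5010  17.1200  13.1000  18.3123  5.7751]
a=μᵀg=1.150875  b=𝟙ᵀg=8.240503  c=𝟙ᵀh=67.808310  D=ac−b²=10.133010
λ₁=(c·0.166−b)/D = (67.808310·0.166−8.240503)/10.133010 = 0.297609
λ₂=(a−b·0.166)/D = (1.150875−8.240503·0.166)/10.133010 = -0.021420
w* = 0.297609·g + -0.021420·h:
  w_0 = 0.297609·0.9992 + -0.021420·13.5010 = 0.0082  (Chevron)
  w_1 = 0.297609·2.3568 + -0.021420·17.1200 = 0.3347  (Nike)
  w_2 = 0.297609·0.6984 + -0.021420·13.1000 = -0.0728  (Boeing)
  w_3 = 0.297609·2.9919 + -0.021420·18.3123 = 0.4982  (Visa)
  w_4 = 0.297609·1.1942 + -0.021420·5.7751 = 0.2317  (Xerox)
Σw_i=1.0000  μᵀw=0.1660
σ²=wᵀΣw=λ₁·μ_p+λ₂ = 0.297609·0.166 + -0.021420 = 0.027983 ≈ 0.0280

0.3347
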